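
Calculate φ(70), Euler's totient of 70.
24

70 = 2 × 5 × 7
φ(n) = n × ∏(1 - 1/p) for each prime p dividing n
φ(70) = 70 × (1 - 1/2) × (1 - 1/5) × (1 - 1/7) = 24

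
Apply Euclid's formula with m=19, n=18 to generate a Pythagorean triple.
(37, 684, 685)

Euclid's formula: a = m² - n², b = 2mn, c = m² + n²
m = 19, n = 18
a = 19² - 18² = 361 - 324 = 37
b = 2 × 19 × 18 = 684
c = 19² + 18² = 361 + 324 = 685
Verification: 37² + 684² = 1369 + 467856 = 469225 = 685² ✓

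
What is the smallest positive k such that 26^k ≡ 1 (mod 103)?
51

103 is prime, so ord(26) divides φ(103) = 102.
Divisors of 102: 1, 2, 3, 6, 17, 34, 51, 102.
Repeated squaring: 26^1 ≡ 26, 26^2 ≡ 58, 26^4 ≡ 68, 26^8 ≡ 92, 26^16 ≡ 18, 26^32 ≡ 15, 26^64 ≡ 19 (mod 103).
Test 26^d mod 103 for each divisor d in increasing order:
26^1 ≡ 26
26^2 ≡ 58
26^3 = 26^2·26^1 ≡ 66
26^6 = 26^4·26^2 ≡ 30
26^17 = 26^16·26^1 ≡ 56
26^34 = 26^32·26^2 ≡ 46
26^51 = 26^32·26^16·26^2·26^1 ≡ 1  ← first divisor giving 1
The order is 51.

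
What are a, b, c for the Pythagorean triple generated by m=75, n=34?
(4469, 5100, 6781)

Euclid's formula: a = m² - n², b = 2mn, c = m² + n²
m = 75, n = 34
a = 75² - 34² = 5625 - 1156 = 4469
b = 2 × 75 × 34 = 5100
c = 75² + 34² = 5625 + 1156 = 6781
Verification: 4469² + 5100² = 19971961 + 26010000 = 45981961 = 6781² ✓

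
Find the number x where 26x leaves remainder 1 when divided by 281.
227

gcd(26, 281) = 1, so the inverse exists.
Extended Euclidean algorithm on (281, 26):
281 = 10 × 26 + 21  ⟹  21 = (1)·281 + (-10)·26
26 = 1 × 21 + 5  ⟹  5 = (-1)·281 + (11)·26
21 = 4 × 5 + 1  ⟹  1 = (5)·281 + (-54)·26
So (-54)·26 ≡ 1 (mod 281), i.e. 26^(-1) ≡ -54 ≡ 227 (mod 281).
Check: 26 × 227 = 5902 ≡ 1 (mod 281)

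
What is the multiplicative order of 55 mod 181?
90

181 is prime, so ord(55) divides φ(181) = 180.
Divisors of 180: 1, 2, 3, 4, 5, 6, 9, 10, 12, 15, 18, 20, 30, 36, 45, 60, 90, 180.
Repeated squaring: 55^1 ≡ 55, 55^2 ≡ 129, 55^4 ≡ 170, 55^8 ≡ 121, 55^16 ≡ 161, 55^32 ≡ 38, 55^64 ≡ 177, 55^128 ≡ 16 (mod 181).
Test 55^d mod 181 for each divisor d in increasing order:
55^1 ≡ 55
55^2 ≡ 129
55^3 = 55^2·55^1 ≡ 36
55^4 ≡ 170
55^5 = 55^4·55^1 ≡ 119
55^6 = 55^4·55^2 ≡ 29
55^9 = 55^8·55^1 ≡ 139
55^10 = 55^8·55^2 ≡ 43
55^12 = 55^8·55^4 ≡ 117
55^15 = 55^8·55^4·55^2·55^1 ≡ 49
55^18 = 55^16·55^2 ≡ 135
55^20 = 55^16·55^4 ≡ 39
55^30 = 55^16·55^8·55^4·55^2 ≡ 48
55^36 = 55^32·55^4 ≡ 125
55^45 = 55^32·55^8·55^4·55^1 ≡ 180
55^60 = 55^32·55^16·55^8·55^4 ≡ 132
55^90 = 55^64·55^16·55^8·55^2 ≡ 1  ← first divisor giving 1
The order is 90.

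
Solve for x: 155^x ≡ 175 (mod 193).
110

Baby-step giant-step with step n = ⌈√193⌉ = 14.
Baby steps 155^j mod 193 (j:value) for j=0..13: 0:1, 1:155, 2:93, 3:133, 4:157, 5:17, 6:126, 7:37, 8:138, 9:160, 10:96, 11:19, 12:50, 13:30.
Giant-step multiplier: 155^(-14) ≡ 155^(192-14) = 155^178 ≡ 118 (mod 193).
Giant steps γ_i = 175·118^i mod 193: γ_0=175, γ_1=192, γ_2=75, γ_3=165, γ_4=170, γ_5=181, γ_6=128, γ_7=50 (in table at j=12).
x = i·n + j = 7·14 + 12 = 110.
Check: 155^110 ≡ 175 (mod 193).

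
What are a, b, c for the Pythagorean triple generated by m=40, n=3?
(1591, 240, 1609)

Euclid's formula: a = m² - n², b = 2mn, c = m² + n²
m = 40, n = 3
a = 40² - 3² = 1600 - 9 = 1591
b = 2 × 40 × 3 = 240
c = 40² + 3² = 1600 + 9 = 1609
Verification: 1591² + 240² = 2531281 + 57600 = 2588881 = 1609² ✓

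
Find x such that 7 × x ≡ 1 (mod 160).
23

gcd(7, 160) = 1, so the inverse exists.
Extended Euclidean algorithm on (160, 7):
160 = 22 × 7 + 6  ⟹  6 = (1)·160 + (-22)·7
7 = 1 × 6 + 1  ⟹  1 = (-1)·160 + (23)·7
So (23)·7 ≡ 1 (mod 160), i.e. 7^(-1) ≡ 23 (mod 160).
Check: 7 × 23 = 161 ≡ 1 (mod 160)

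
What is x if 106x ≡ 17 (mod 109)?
x ≡ 67 (mod 109)

gcd(106, 109) = 1, which divides 17, so solutions exist.
Find 106^(-1) mod 109 by the extended Euclidean algorithm:
109 = 1 × 106 + 3  ⟹  3 = (1)·109 + (-1)·106
106 = 35 × 3 + 1  ⟹  1 = (-35)·109 + (36)·106
So (36)·106 ≡ 1 (mod 109), i.e. 106^(-1) ≡ 36 (mod 109).
x ≡ 36 × 17 = 612 ≡ 67 (mod 109).
Check: 106 × 67 = 7102 ≡ 17 (mod 109).
Unique solution: x ≡ 67 (mod 109)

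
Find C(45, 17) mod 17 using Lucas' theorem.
2

Using Lucas' theorem:
Write n=45 and k=17 in base 17:
n in base 17: [2, 11]
k in base 17: [1, 0]
C(45,17) mod 17 = ∏ C(n_i, k_i) mod 17
Digit binomials (mod 17): C(2,1) = 2; C(11,0) = 1
Product: 2 × 1 = 2 ≡ 2 (mod 17)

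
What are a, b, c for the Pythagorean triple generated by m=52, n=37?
(1335, 3848, 4073)

Euclid's formula: a = m² - n², b = 2mn, c = m² + n²
m = 52, n = 37
a = 52² - 37² = 2704 - 1369 = 1335
b = 2 × 52 × 37 = 3848
c = 52² + 37² = 2704 + 1369 = 4073
Verification: 1335² + 3848² = 1782225 + 14807104 = 16589329 = 4073² ✓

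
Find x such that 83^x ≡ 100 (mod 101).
50

Baby-step giant-step with step n = ⌈√101⌉ = 11.
Baby steps 83^j mod 101 (j:value) for j=0..10: 0:1, 1:83, 2:21, 3:26, 4:37, 5:41, 6:70, 7:53, 8:56, 9:2, 10:65.
Giant-step multiplier: 83^(-11) ≡ 83^(100-11) = 83^89 ≡ 89 (mod 101).
Giant steps γ_i = 100·89^i mod 101: γ_0=100, γ_1=12, γ_2=58, γ_3=11, γ_4=70 (in table at j=6).
x = i·n + j = 4·11 + 6 = 50.
Check: 83^50 ≡ 100 (mod 101).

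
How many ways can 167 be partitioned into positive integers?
207890420102

p(n) counts ways to write n as a sum of positive integers (order ignored).
Euler's pentagonal recurrence: p(k) = p(k-1) + p(k-2) - p(k-5) - p(k-7) + p(k-12) + p(k-15) - ... (offsets j(3j∓1)/2, signs ++--, p(0)=1, p(<0)=0).
DP table for k = 0..166: p(0)=1, p(1)=1, p(2)=2, p(3)=3, p(4)=5, p(5)=7, p(6)=11, p(7)=15, p(8)=22, p(9)=30, p(10)=42, p(11)=56, p(12)=77, p(13)=101, p(14)=135, p(15)=176, p(16)=231, p(17)=297, p(18)=385, p(19)=490, p(20)=627, p(21)=792, p(22)=1002, p(23)=1255, p(24)=1575, p(25)=1958, p(26)=2436, p(27)=3010, p(28)=3718, p(29)=4565, p(30)=5604, p(31)=6842, p(32)=8349, p(33)=10143, p(34)=12310, p(35)=14883, p(36)=17977, p(37)=21637, p(38)=26015, p(39)=31185, p(40)=37338, p(41)=44583, p(42)=53174, p(43)=63261, p(44)=75175, p(45)=89134, p(46)=105558, p(47)=124754, p(48)=147273, p(49)=173525, p(50)=204226, p(51)=239943, p(52)=281589, p(53)=329931, p(54)=386155, p(55)=451276, p(56)=526823, p(57)=614154, p(58)=715220, p(59)=831820, p(60)=966467, p(61)=1121505, p(62)=1300156, p(63)=1505499, p(64)=1741630, p(65)=2012558, p(66)=2323520, p(67)=2679689, p(68)=3087735, p(69)=3554345, p(70)=4087968, p(71)=4697205, p(72)=5392783, p(73)=6185689, p(74)=7089500, p(75)=8118264, p(76)=9289091, p(77)=10619863, p(78)=12132164, p(79)=13848650, p(80)=15796476, p(81)=18004327, p(82)=20506255, p(83)=23338469, p(84)=26543660, p(85)=30167357, p(86)=34262962, p(87)=38887673, p(88)=44108109, p(89)=49995925, p(90)=56634173, p(91)=64112359, p(92)=72533807, p(93)=82010177, p(94)=92669720, p(95)=104651419, p(96)=118114304, p(97)=133230930, p(98)=150198136, p(99)=169229875, p(100)=190569292, p(101)=214481126, p(102)=241265379, p(103)=271248950, p(104)=304801365, p(105)=342325709, p(106)=384276336, p(107)=431149389, p(108)=483502844, p(109)=541946240, p(110)=607163746, p(111)=679903203, p(112)=761002156, p(113)=851376628, p(114)=952050665, p(115)=1064144451, p(116)=1188908248, p(117)=1327710076, p(118)=1482074143, p(119)=1653668665, p(120)=1844349560, p(121)=2056148051, p(122)=2291320912, p(123)=2552338241, p(124)=2841940500, p(125)=3163127352, p(126)=3519222692, p(127)=3913864295, p(128)=4351078600, p(129)=4835271870, p(130)=5371315400, p(131)=5964539504, p(132)=6620830889, p(133)=7346629512, p(134)=8149040695, p(135)=9035836076, p(136)=10015581680, p(137)=11097645016, p(138)=12292341831, p(139)=13610949895, p(140)=15065878135, p(141)=16670689208, p(142)=18440293320, p(143)=20390982757, p(144)=22540654445, p(145)=24908858009, p(146)=27517052599, p(147)=30388671978, p(148)=33549419497, p(149)=37027355200, p(150)=40853235313, p(151)=45060624582, p(152)=49686288421, p(153)=54770336324, p(154)=60356673280, p(155)=66493182097, p(156)=73232243759, p(157)=80630964769, p(158)=88751778802, p(159)=97662728555, p(160)=107438159466, p(161)=118159068427, p(162)=129913904637, p(163)=142798995930, p(164)=156919475295, p(165)=172389800255, p(166)=189334822579.
Final step: p(167) = p(166) + p(165) - p(162) - p(160) + p(155) + p(152) - p(145) - p(141) + p(132) + p(127) - p(116) - p(110) + p(97) + p(90) - p(75) - p(67) + p(50) + p(41) - p(22) - p(12)
= 189334822579 + 172389800255 - 129913904637 - 107438159466 + 66493182097 + 49686288421 - 24908858009 - 16670689208 + 6620830889 + 3913864295 - 1188908248 - 607163746 + 133230930 + 56634173 - 8118264 - 2679689 + 204226 + 44583 - 1002 - 77
= 207890420102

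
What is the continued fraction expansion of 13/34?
[0; 2, 1, 1, 1, 1, 2]

Euclidean algorithm steps:
13 = 0 × 34 + 13
34 = 2 × 13 + 8
13 = 1 × 8 + 5
8 = 1 × 5 + 3
5 = 1 × 3 + 2
3 = 1 × 2 + 1
2 = 2 × 1 + 0
Continued fraction: [0; 2, 1, 1, 1, 1, 2]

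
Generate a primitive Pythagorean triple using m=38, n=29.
(603, 2204, 2285)

Euclid's formula: a = m² - n², b = 2mn, c = m² + n²
m = 38, n = 29
a = 38² - 29² = 1444 - 841 = 603
b = 2 × 38 × 29 = 2204
c = 38² + 29² = 1444 + 841 = 2285
Verification: 603² + 2204² = 363609 + 4857616 = 5221225 = 2285² ✓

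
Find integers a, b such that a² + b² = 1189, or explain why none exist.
10² + 33² (a=10, b=33)

Factorization: 1189 = 29 × 41
By Fermat: n is sum of two squares iff every prime p ≡ 3 (mod 4) appears to even power.
All primes ≡ 3 (mod 4) appear to even power.
Search a = 0, 1, 2, … for 1189 - a² a perfect square: first hit at a = 10: 1189 - 100 = 1089 = 33².
1189 = 10² + 33² = 100 + 1089 ✓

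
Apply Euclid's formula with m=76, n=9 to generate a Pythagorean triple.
(5695, 1368, 5857)

Euclid's formula: a = m² - n², b = 2mn, c = m² + n²
m = 76, n = 9
a = 76² - 9² = 5776 - 81 = 5695
b = 2 × 76 × 9 = 1368
c = 76² + 9² = 5776 + 81 = 5857
Verification: 5695² + 1368² = 32433025 + 1871424 = 34304449 = 5857² ✓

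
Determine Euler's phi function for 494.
216

494 = 2 × 13 × 19
φ(n) = n × ∏(1 - 1/p) for each prime p dividing n
φ(494) = 494 × (1 - 1/2) × (1 - 1/13) × (1 - 1/19) = 216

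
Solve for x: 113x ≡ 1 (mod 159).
38

gcd(113, 159) = 1, so the inverse exists.
Extended Euclidean algorithm on (159, 113):
159 = 1 × 113 + 46  ⟹  46 = (1)·159 + (-1)·113
113 = 2 × 46 + 21  ⟹  21 = (-2)·159 + (3)·113
46 = 2 × 21 + 4  ⟹  4 = (5)·159 + (-7)·113
21 = 5 × 4 + 1  ⟹  1 = (-27)·159 + (38)·113
So (38)·113 ≡ 1 (mod 159), i.e. 113^(-1) ≡ 38 (mod 159).
Check: 113 × 38 = 4294 ≡ 1 (mod 159)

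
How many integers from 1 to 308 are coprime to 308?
120

308 = 2^2 × 7 × 11
φ(n) = n × ∏(1 - 1/p) for each prime p dividing n
φ(308) = 308 × (1 - 1/2) × (1 - 1/7) × (1 - 1/11) = 120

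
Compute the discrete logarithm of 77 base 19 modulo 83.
60

Baby-step giant-step with step n = ⌈√83⌉ = 10.
Baby steps 19^j mod 83 (j:value) for j=0..9: 0:1, 1:19, 2:29, 3:53, 4:11, 5:43, 6:70, 7:2, 8:38, 9:58.
Giant-step multiplier: 19^(-10) ≡ 19^(82-10) = 19^72 ≡ 65 (mod 83).
Giant steps γ_i = 77·65^i mod 83: γ_0=77, γ_1=25, γ_2=48, γ_3=49, γ_4=31, γ_5=23, γ_6=1 (in table at j=0).
x = i·n + j = 6·10 + 0 = 60.
Check: 19^60 ≡ 77 (mod 83).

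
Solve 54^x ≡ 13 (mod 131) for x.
54

Baby-step giant-step with step n = ⌈√131⌉ = 12.
Baby steps 54^j mod 131 (j:value) for j=0..11: 0:1, 1:54, 2:34, 3:2, 4:108, 5:68, 6:4, 7:85, 8:5, 9:8, 10:39, 11:10.
Giant-step multiplier: 54^(-12) ≡ 54^(130-12) = 54^118 ≡ 41 (mod 131).
Giant steps γ_i = 13·41^i mod 131: γ_0=13, γ_1=9, γ_2=107, γ_3=64, γ_4=4 (in table at j=6).
x = i·n + j = 4·12 + 6 = 54.
Check: 54^54 ≡ 13 (mod 131).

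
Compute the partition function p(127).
3913864295

p(n) counts ways to write n as a sum of positive integers (order ignored).
Euler's pentagonal recurrence: p(k) = p(k-1) + p(k-2) - p(k-5) - p(k-7) + p(k-12) + p(k-15) - ... (offsets j(3j∓1)/2, signs ++--, p(0)=1, p(<0)=0).
DP table for k = 0..126: p(0)=1, p(1)=1, p(2)=2, p(3)=3, p(4)=5, p(5)=7, p(6)=11, p(7)=15, p(8)=22, p(9)=30, p(10)=42, p(11)=56, p(12)=77, p(13)=101, p(14)=135, p(15)=176, p(16)=231, p(17)=297, p(18)=385, p(19)=490, p(20)=627, p(21)=792, p(22)=1002, p(23)=1255, p(24)=1575, p(25)=1958, p(26)=2436, p(27)=3010, p(28)=3718, p(29)=4565, p(30)=5604, p(31)=6842, p(32)=8349, p(33)=10143, p(34)=12310, p(35)=14883, p(36)=17977, p(37)=21637, p(38)=26015, p(39)=31185, p(40)=37338, p(41)=44583, p(42)=53174, p(43)=63261, p(44)=75175, p(45)=89134, p(46)=105558, p(47)=124754, p(48)=147273, p(49)=173525, p(50)=204226, p(51)=239943, p(52)=281589, p(53)=329931, p(54)=386155, p(55)=451276, p(56)=526823, p(57)=614154, p(58)=715220, p(59)=831820, p(60)=966467, p(61)=1121505, p(62)=1300156, p(63)=1505499, p(64)=1741630, p(65)=2012558, p(66)=2323520, p(67)=2679689, p(68)=3087735, p(69)=3554345, p(70)=4087968, p(71)=4697205, p(72)=5392783, p(73)=6185689, p(74)=7089500, p(75)=8118264, p(76)=9289091, p(77)=10619863, p(78)=12132164, p(79)=13848650, p(80)=15796476, p(81)=18004327, p(82)=20506255, p(83)=23338469, p(84)=26543660, p(85)=30167357, p(86)=34262962, p(87)=38887673, p(88)=44108109, p(89)=49995925, p(90)=56634173, p(91)=64112359, p(92)=72533807, p(93)=82010177, p(94)=92669720, p(95)=104651419, p(96)=118114304, p(97)=133230930, p(98)=150198136, p(99)=169229875, p(100)=190569292, p(101)=214481126, p(102)=241265379, p(103)=271248950, p(104)=304801365, p(105)=342325709, p(106)=384276336, p(107)=431149389, p(108)=483502844, p(109)=541946240, p(110)=607163746, p(111)=679903203, p(112)=761002156, p(113)=851376628, p(114)=952050665, p(115)=1064144451, p(116)=1188908248, p(117)=1327710076, p(118)=1482074143, p(119)=1653668665, p(120)=1844349560, p(121)=2056148051, p(122)=2291320912, p(123)=2552338241, p(124)=2841940500, p(125)=3163127352, p(126)=3519222692.
Final step: p(127) = p(126) + p(125) - p(122) - p(120) + p(115) + p(112) - p(105) - p(101) + p(92) + p(87) - p(76) - p(70) + p(57) + p(50) - p(35) - p(27) + p(10) + p(1)
= 3519222692 + 3163127352 - 2291320912 - 1844349560 + 1064144451 + 761002156 - 342325709 - 214481126 + 72533807 + 38887673 - 9289091 - 4087968 + 614154 + 204226 - 14883 - 3010 + 42 + 1
= 3913864295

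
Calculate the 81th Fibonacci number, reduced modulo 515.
286

Matrix identity: Q^n = [[F_(n+1), F_n], [F_n, F_(n-1)]] with Q = [[1,1],[1,0]].
n = 81 = 1010001₂. Square-and-multiply, entries mod 515:
Q^1 = [[1,1],[1,0]]
Q^2 = (Q^1)² = [[2,1],[1,1]]
Q^5 = (Q^2)²·Q = [[8,5],[5,3]]
Q^10 = (Q^5)² = [[89,55],[55,34]]
Q^20 = (Q^10)² = [[131,70],[70,61]]
Q^40 = (Q^20)² = [[431,50],[50,381]]
Q^81 = (Q^40)²·Q = [[201,286],[286,430]]
F_81 mod 515 = Q^81[0][1] = 286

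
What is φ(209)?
180

209 = 11 × 19
φ(n) = n × ∏(1 - 1/p) for each prime p dividing n
φ(209) = 209 × (1 - 1/11) × (1 - 1/19) = 180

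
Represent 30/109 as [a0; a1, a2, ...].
[0; 3, 1, 1, 1, 2, 1, 2]

Euclidean algorithm steps:
30 = 0 × 109 + 30
109 = 3 × 30 + 19
30 = 1 × 19 + 11
19 = 1 × 11 + 8
11 = 1 × 8 + 3
8 = 2 × 3 + 2
3 = 1 × 2 + 1
2 = 2 × 1 + 0
Continued fraction: [0; 3, 1, 1, 1, 2, 1, 2]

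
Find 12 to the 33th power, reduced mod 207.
162

Repeated squaring. Binary of 33 = 100001.
12^1 ≡ 12 (mod 207); 12^2 ≡ 144 (mod 207); 12^4 ≡ 36 (mod 207); 12^8 ≡ 54 (mod 207); 12^16 ≡ 18 (mod 207); 12^32 ≡ 117 (mod 207)
12^33 = 12^1 × 12^32 ≡ 162 (mod 207)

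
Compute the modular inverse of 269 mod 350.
229

gcd(269, 350) = 1, so the inverse exists.
Extended Euclidean algorithm on (350, 269):
350 = 1 × 269 + 81  ⟹  81 = (1)·350 + (-1)·269
269 = 3 × 81 + 26  ⟹  26 = (-3)·350 + (4)·269
81 = 3 × 26 + 3  ⟹  3 = (10)·350 + (-13)·269
26 = 8 × 3 + 2  ⟹  2 = (-83)·350 + (108)·269
3 = 1 × 2 + 1  ⟹  1 = (93)·350 + (-121)·269
So (-121)·269 ≡ 1 (mod 350), i.e. 269^(-1) ≡ -121 ≡ 229 (mod 350).
Check: 269 × 229 = 61601 ≡ 1 (mod 350)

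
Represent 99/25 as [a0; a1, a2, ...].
[3; 1, 24]

Euclidean algorithm steps:
99 = 3 × 25 + 24
25 = 1 × 24 + 1
24 = 24 × 1 + 0
Continued fraction: [3; 1, 24]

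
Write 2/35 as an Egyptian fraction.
1/18 + 1/630

Greedy algorithm:
2/35: ceiling(35/2) = 18, use 1/18
1/630: ceiling(630/1) = 630, use 1/630
Result: 2/35 = 1/18 + 1/630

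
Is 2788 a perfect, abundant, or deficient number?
deficient

Proper divisors of 2788: sum = 1 + 2 + 4 + 17 + 34 + 41 + 68 + 82 + 164 + 697 + 1394 = 2504
Since 2504 < 2788, 2788 is deficient.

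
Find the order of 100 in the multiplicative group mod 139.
23

139 is prime, so ord(100) divides φ(139) = 138.
Divisors of 138: 1, 2, 3, 6, 23, 46, 69, 138.
Repeated squaring: 100^1 ≡ 100, 100^2 ≡ 131, 100^4 ≡ 64, 100^8 ≡ 65, 100^16 ≡ 55, 100^32 ≡ 106, 100^64 ≡ 116, 100^128 ≡ 112 (mod 139).
Test 100^d mod 139 for each divisor d in increasing order:
100^1 ≡ 100
100^2 ≡ 131
100^3 = 100^2·100^1 ≡ 34
100^6 = 100^4·100^2 ≡ 44
100^23 = 100^16·100^4·100^2·100^1 ≡ 1  ← first divisor giving 1
The order is 23.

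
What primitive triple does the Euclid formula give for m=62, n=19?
(3483, 2356, 4205)

Euclid's formula: a = m² - n², b = 2mn, c = m² + n²
m = 62, n = 19
a = 62² - 19² = 3844 - 361 = 3483
b = 2 × 62 × 19 = 2356
c = 62² + 19² = 3844 + 361 = 4205
Verification: 3483² + 2356² = 12131289 + 5550736 = 17682025 = 4205² ✓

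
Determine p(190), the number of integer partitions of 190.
1667727404093

p(n) counts ways to write n as a sum of positive integers (order ignored).
Euler's pentagonal recurrence: p(k) = p(k-1) + p(k-2) - p(k-5) - p(k-7) + p(k-12) + p(k-15) - ... (offsets j(3j∓1)/2, signs ++--, p(0)=1, p(<0)=0).
DP table for k = 0..189: p(0)=1, p(1)=1, p(2)=2, p(3)=3, p(4)=5, p(5)=7, p(6)=11, p(7)=15, p(8)=22, p(9)=30, p(10)=42, p(11)=56, p(12)=77, p(13)=101, p(14)=135, p(15)=176, p(16)=231, p(17)=297, p(18)=385, p(19)=490, p(20)=627, p(21)=792, p(22)=1002, p(23)=1255, p(24)=1575, p(25)=1958, p(26)=2436, p(27)=3010, p(28)=3718, p(29)=4565, p(30)=5604, p(31)=6842, p(32)=8349, p(33)=10143, p(34)=12310, p(35)=14883, p(36)=17977, p(37)=21637, p(38)=26015, p(39)=31185, p(40)=37338, p(41)=44583, p(42)=53174, p(43)=63261, p(44)=75175, p(45)=89134, p(46)=105558, p(47)=124754, p(48)=147273, p(49)=173525, p(50)=204226, p(51)=239943, p(52)=281589, p(53)=329931, p(54)=386155, p(55)=451276, p(56)=526823, p(57)=614154, p(58)=715220, p(59)=831820, p(60)=966467, p(61)=1121505, p(62)=1300156, p(63)=1505499, p(64)=1741630, p(65)=2012558, p(66)=2323520, p(67)=2679689, p(68)=3087735, p(69)=3554345, p(70)=4087968, p(71)=4697205, p(72)=5392783, p(73)=6185689, p(74)=7089500, p(75)=8118264, p(76)=9289091, p(77)=10619863, p(78)=12132164, p(79)=13848650, p(80)=15796476, p(81)=18004327, p(82)=20506255, p(83)=23338469, p(84)=26543660, p(85)=30167357, p(86)=34262962, p(87)=38887673, p(88)=44108109, p(89)=49995925, p(90)=56634173, p(91)=64112359, p(92)=72533807, p(93)=82010177, p(94)=92669720, p(95)=104651419, p(96)=118114304, p(97)=133230930, p(98)=150198136, p(99)=169229875, p(100)=190569292, p(101)=214481126, p(102)=241265379, p(103)=271248950, p(104)=304801365, p(105)=342325709, p(106)=384276336, p(107)=431149389, p(108)=483502844, p(109)=541946240, p(110)=607163746, p(111)=679903203, p(112)=761002156, p(113)=851376628, p(114)=952050665, p(115)=1064144451, p(116)=1188908248, p(117)=1327710076, p(118)=1482074143, p(119)=1653668665, p(120)=1844349560, p(121)=2056148051, p(122)=2291320912, p(123)=2552338241, p(124)=2841940500, p(125)=3163127352, p(126)=3519222692, p(127)=3913864295, p(128)=4351078600, p(129)=4835271870, p(130)=5371315400, p(131)=5964539504, p(132)=6620830889, p(133)=7346629512, p(134)=8149040695, p(135)=9035836076, p(136)=10015581680, p(137)=11097645016, p(138)=12292341831, p(139)=13610949895, p(140)=15065878135, p(141)=16670689208, p(142)=18440293320, p(143)=20390982757, p(144)=22540654445, p(145)=24908858009, p(146)=27517052599, p(147)=30388671978, p(148)=33549419497, p(149)=37027355200, p(150)=40853235313, p(151)=45060624582, p(152)=49686288421, p(153)=54770336324, p(154)=60356673280, p(155)=66493182097, p(156)=73232243759, p(157)=80630964769, p(158)=88751778802, p(159)=97662728555, p(160)=107438159466, p(161)=118159068427, p(162)=129913904637, p(163)=142798995930, p(164)=156919475295, p(165)=172389800255, p(166)=189334822579, p(167)=207890420102, p(168)=228204732751, p(169)=250438925115, p(170)=274768617130, p(171)=301384802048, p(172)=330495499613, p(173)=362326859895, p(174)=397125074750, p(175)=435157697830, p(176)=476715857290, p(177)=522115831195, p(178)=571701605655, p(179)=625846753120, p(180)=684957390936, p(181)=749474411781, p(182)=819876908323, p(183)=896684817527, p(184)=980462880430, p(185)=1071823774337, p(186)=1171432692373, p(187)=1280011042268, p(188)=1398341745571, p(189)=1527273599625.
Final step: p(190) = p(189) + p(188) - p(185) - p(183) + p(178) + p(175) - p(168) - p(164) + p(155) + p(150) - p(139) - p(133) + p(120) + p(113) - p(98) - p(90) + p(73) + p(64) - p(45) - p(35) + p(14) + p(3)
= 1527273599625 + 1398341745571 - 1071823774337 - 896684817527 + 571701605655 + 435157697830 - 228204732751 - 156919475295 + 66493182097 + 40853235313 - 13610949895 - 7346629512 + 1844349560 + 851376628 - 150198136 - 56634173 + 6185689 + 1741630 - 89134 - 14883 + 135 + 3
= 1667727404093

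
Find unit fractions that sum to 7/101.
1/15 + 1/379 + 1/574185

Greedy algorithm:
7/101: ceiling(101/7) = 15, use 1/15
4/1515: ceiling(1515/4) = 379, use 1/379
1/574185: ceiling(574185/1) = 574185, use 1/574185
Result: 7/101 = 1/15 + 1/379 + 1/574185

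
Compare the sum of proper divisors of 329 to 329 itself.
deficient

Proper divisors of 329: sum = 1 + 7 + 47 = 55
Since 55 < 329, 329 is deficient.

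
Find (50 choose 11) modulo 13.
1

Using Lucas' theorem:
Write n=50 and k=11 in base 13:
n in base 13: [3, 11]
k in base 13: [0, 11]
C(50,11) mod 13 = ∏ C(n_i, k_i) mod 13
Digit binomials (mod 13): C(3,0) = 1; C(11,11) = 1
Product: 1 × 1 = 1 ≡ 1 (mod 13)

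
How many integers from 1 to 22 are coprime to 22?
10

22 = 2 × 11
φ(n) = n × ∏(1 - 1/p) for each prime p dividing n
φ(22) = 22 × (1 - 1/2) × (1 - 1/11) = 10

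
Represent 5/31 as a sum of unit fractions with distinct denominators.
1/7 + 1/55 + 1/3979 + 1/23744683 + 1/1127619917796295

Greedy algorithm:
5/31: ceiling(31/5) = 7, use 1/7
4/217: ceiling(217/4) = 55, use 1/55
3/11935: ceiling(11935/3) = 3979, use 1/3979
2/47489365: ceiling(47489365/2) = 23744683, use 1/23744683
1/1127619917796295: ceiling(1127619917796295/1) = 1127619917796295, use 1/1127619917796295
Result: 5/31 = 1/7 + 1/55 + 1/3979 + 1/23744683 + 1/1127619917796295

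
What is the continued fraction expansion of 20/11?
[1; 1, 4, 2]

Euclidean algorithm steps:
20 = 1 × 11 + 9
11 = 1 × 9 + 2
9 = 4 × 2 + 1
2 = 2 × 1 + 0
Continued fraction: [1; 1, 4, 2]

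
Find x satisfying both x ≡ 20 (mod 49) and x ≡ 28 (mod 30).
118

Using Chinese Remainder Theorem:
M = 49 × 30 = 1470
M1 = 30, M2 = 49
y1 = 30^(-1) mod 49 = 18
y2 = 49^(-1) mod 30 = 19
x = (20×30×18 + 28×49×19) mod 1470 = 118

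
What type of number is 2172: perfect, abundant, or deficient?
abundant

Proper divisors of 2172: sum = 1 + 2 + 3 + 4 + 6 + 12 + 181 + 362 + 543 + 724 + 1086 = 2924
Since 2924 > 2172, 2172 is abundant.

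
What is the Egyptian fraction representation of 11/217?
1/20 + 1/1447 + 1/6279980

Greedy algorithm:
11/217: ceiling(217/11) = 20, use 1/20
3/4340: ceiling(4340/3) = 1447, use 1/1447
1/6279980: ceiling(6279980/1) = 6279980, use 1/6279980
Result: 11/217 = 1/20 + 1/1447 + 1/6279980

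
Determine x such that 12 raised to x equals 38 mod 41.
25

Baby-step giant-step with step n = ⌈√41⌉ = 7.
Baby steps 12^j mod 41 (j:value) for j=0..6: 0:1, 1:12, 2:21, 3:6, 4:31, 5:3, 6:36.
Giant-step multiplier: 12^(-7) ≡ 12^(40-7) = 12^33 ≡ 28 (mod 41).
Giant steps γ_i = 38·28^i mod 41: γ_0=38, γ_1=39, γ_2=26, γ_3=31 (in table at j=4).
x = i·n + j = 3·7 + 4 = 25.
Check: 12^25 ≡ 38 (mod 41).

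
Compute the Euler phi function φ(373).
372

373 = 373
φ(n) = n × ∏(1 - 1/p) for each prime p dividing n
φ(373) = 373 × (1 - 1/373) = 372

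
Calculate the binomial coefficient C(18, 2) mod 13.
10

Using Lucas' theorem:
Write n=18 and k=2 in base 13:
n in base 13: [1, 5]
k in base 13: [0, 2]
C(18,2) mod 13 = ∏ C(n_i, k_i) mod 13
Digit binomials (mod 13): C(1,0) = 1; C(5,2) = 10
Product: 1 × 10 = 10 ≡ 10 (mod 13)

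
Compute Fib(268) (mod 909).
867

Matrix identity: Q^n = [[F_(n+1), F_n], [F_n, F_(n-1)]] with Q = [[1,1],[1,0]].
n = 268 = 100001100₂. Square-and-multiply, entries mod 909:
Q^1 = [[1,1],[1,0]]
Q^2 = (Q^1)² = [[2,1],[1,1]]
Q^4 = (Q^2)² = [[5,3],[3,2]]
Q^8 = (Q^4)² = [[34,21],[21,13]]
Q^16 = (Q^8)² = [[688,78],[78,610]]
Q^33 = (Q^16)²·Q = [[730,385],[385,345]]
Q^67 = (Q^33)²·Q = [[564,284],[284,280]]
Q^134 = (Q^67)² = [[610,629],[629,890]]
Q^268 = (Q^134)² = [[545,867],[867,587]]
F_268 mod 909 = Q^268[0][1] = 867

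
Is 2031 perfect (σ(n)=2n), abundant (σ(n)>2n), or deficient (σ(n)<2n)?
deficient

Proper divisors of 2031: sum = 1 + 3 + 677 = 681
Since 681 < 2031, 2031 is deficient.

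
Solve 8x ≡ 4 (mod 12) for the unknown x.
x ≡ 2 (mod 3)

gcd(8, 12) = 4, which divides 4, so solutions exist.
Divide through by 4: 2x ≡ 1 (mod 3).
Find 2^(-1) mod 3 by the extended Euclidean algorithm:
3 = 1 × 2 + 1  ⟹  1 = (1)·3 + (-1)·2
So (-1)·2 ≡ 1 (mod 3), i.e. 2^(-1) ≡ -1 ≡ 2 (mod 3).
x ≡ 2 × 1 = 2 ≡ 2 (mod 3).
Check: 8 × 2 = 16 ≡ 4 (mod 12).
x ≡ 2 (mod 3), giving 4 solutions mod 12.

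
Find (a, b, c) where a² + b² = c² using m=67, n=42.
(2725, 5628, 6253)

Euclid's formula: a = m² - n², b = 2mn, c = m² + n²
m = 67, n = 42
a = 67² - 42² = 4489 - 1764 = 2725
b = 2 × 67 × 42 = 5628
c = 67² + 42² = 4489 + 1764 = 6253
Verification: 2725² + 5628² = 7425625 + 31674384 = 39100009 = 6253² ✓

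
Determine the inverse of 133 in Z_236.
181

gcd(133, 236) = 1, so the inverse exists.
Extended Euclidean algorithm on (236, 133):
236 = 1 × 133 + 103  ⟹  103 = (1)·236 + (-1)·133
133 = 1 × 103 + 30  ⟹  30 = (-1)·236 + (2)·133
103 = 3 × 30 + 13  ⟹  13 = (4)·236 + (-7)·133
30 = 2 × 13 + 4  ⟹  4 = (-9)·236 + (16)·133
13 = 3 × 4 + 1  ⟹  1 = (31)·236 + (-55)·133
So (-55)·133 ≡ 1 (mod 236), i.e. 133^(-1) ≡ -55 ≡ 181 (mod 236).
Check: 133 × 181 = 24073 ≡ 1 (mod 236)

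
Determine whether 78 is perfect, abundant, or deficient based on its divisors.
abundant

Proper divisors of 78: sum = 1 + 2 + 3 + 6 + 13 + 26 + 39 = 90
Since 90 > 78, 78 is abundant.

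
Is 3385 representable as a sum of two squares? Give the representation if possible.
24² + 53² (a=24, b=53)

Factorization: 3385 = 5 × 677
By Fermat: n is sum of two squares iff every prime p ≡ 3 (mod 4) appears to even power.
All primes ≡ 3 (mod 4) appear to even power.
Search a = 0, 1, 2, … for 3385 - a² a perfect square: first hit at a = 24: 3385 - 576 = 2809 = 53².
3385 = 24² + 53² = 576 + 2809 ✓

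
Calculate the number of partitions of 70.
4087968

p(n) counts ways to write n as a sum of positive integers (order ignored).
Euler's pentagonal recurrence: p(k) = p(k-1) + p(k-2) - p(k-5) - p(k-7) + p(k-12) + p(k-15) - ... (offsets j(3j∓1)/2, signs ++--, p(0)=1, p(<0)=0).
DP table for k = 0..69: p(0)=1, p(1)=1, p(2)=2, p(3)=3, p(4)=5, p(5)=7, p(6)=11, p(7)=15, p(8)=22, p(9)=30, p(10)=42, p(11)=56, p(12)=77, p(13)=101, p(14)=135, p(15)=176, p(16)=231, p(17)=297, p(18)=385, p(19)=490, p(20)=627, p(21)=792, p(22)=1002, p(23)=1255, p(24)=1575, p(25)=1958, p(26)=2436, p(27)=3010, p(28)=3718, p(29)=4565, p(30)=5604, p(31)=6842, p(32)=8349, p(33)=10143, p(34)=12310, p(35)=14883, p(36)=17977, p(37)=21637, p(38)=26015, p(39)=31185, p(40)=37338, p(41)=44583, p(42)=53174, p(43)=63261, p(44)=75175, p(45)=89134, p(46)=105558, p(47)=124754, p(48)=147273, p(49)=173525, p(50)=204226, p(51)=239943, p(52)=281589, p(53)=329931, p(54)=386155, p(55)=451276, p(56)=526823, p(57)=614154, p(58)=715220, p(59)=831820, p(60)=966467, p(61)=1121505, p(62)=1300156, p(63)=1505499, p(64)=1741630, p(65)=2012558, p(66)=2323520, p(67)=2679689, p(68)=3087735, p(69)=3554345.
Final step: p(70) = p(69) + p(68) - p(65) - p(63) + p(58) + p(55) - p(48) - p(44) + p(35) + p(30) - p(19) - p(13) + p(0)
= 3554345 + 3087735 - 2012558 - 1505499 + 715220 + 451276 - 147273 - 75175 + 14883 + 5604 - 490 - 101 + 1
= 4087968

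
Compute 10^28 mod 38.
28

Repeated squaring. Binary of 28 = 11100.
10^1 ≡ 10 (mod 38); 10^2 ≡ 24 (mod 38); 10^4 ≡ 6 (mod 38); 10^8 ≡ 36 (mod 38); 10^16 ≡ 4 (mod 38)
10^28 = 10^4 × 10^8 × 10^16 ≡ 28 (mod 38)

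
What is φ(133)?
108

133 = 7 × 19
φ(n) = n × ∏(1 - 1/p) for each prime p dividing n
φ(133) = 133 × (1 - 1/7) × (1 - 1/19) = 108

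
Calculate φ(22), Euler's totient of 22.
10

22 = 2 × 11
φ(n) = n × ∏(1 - 1/p) for each prime p dividing n
φ(22) = 22 × (1 - 1/2) × (1 - 1/11) = 10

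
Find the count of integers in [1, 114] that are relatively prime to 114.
36

114 = 2 × 3 × 19
φ(n) = n × ∏(1 - 1/p) for each prime p dividing n
φ(114) = 114 × (1 - 1/2) × (1 - 1/3) × (1 - 1/19) = 36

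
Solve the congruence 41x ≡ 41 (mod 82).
x ≡ 1 (mod 2)

gcd(41, 82) = 41, which divides 41, so solutions exist.
Divide through by 41: x ≡ 1 (mod 2).
The coefficient of x is now 1, so x ≡ 1 (mod 2).
Check: 41 × 1 = 41 ≡ 41 (mod 82).
x ≡ 1 (mod 2), giving 41 solutions mod 82.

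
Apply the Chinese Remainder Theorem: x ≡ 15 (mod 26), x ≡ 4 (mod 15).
379

Using Chinese Remainder Theorem:
M = 26 × 15 = 390
M1 = 15, M2 = 26
y1 = 15^(-1) mod 26 = 7
y2 = 26^(-1) mod 15 = 11
x = (15×15×7 + 4×26×11) mod 390 = 379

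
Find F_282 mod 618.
418

Matrix identity: Q^n = [[F_(n+1), F_n], [F_n, F_(n-1)]] with Q = [[1,1],[1,0]].
n = 282 = 100011010₂. Square-and-multiply, entries mod 618:
Q^1 = [[1,1],[1,0]]
Q^2 = (Q^1)² = [[2,1],[1,1]]
Q^4 = (Q^2)² = [[5,3],[3,2]]
Q^8 = (Q^4)² = [[34,21],[21,13]]
Q^17 = (Q^8)²·Q = [[112,361],[361,369]]
Q^35 = (Q^17)²·Q = [[90,107],[107,601]]
Q^70 = (Q^35)² = [[391,395],[395,614]]
Q^141 = (Q^70)²·Q = [[125,524],[524,219]]
Q^282 = (Q^141)² = [[359,418],[418,559]]
F_282 mod 618 = Q^282[0][1] = 418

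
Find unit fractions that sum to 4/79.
1/20 + 1/1580

Greedy algorithm:
4/79: ceiling(79/4) = 20, use 1/20
1/1580: ceiling(1580/1) = 1580, use 1/1580
Result: 4/79 = 1/20 + 1/1580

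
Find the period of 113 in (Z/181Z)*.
60

181 is prime, so ord(113) divides φ(181) = 180.
Divisors of 180: 1, 2, 3, 4, 5, 6, 9, 10, 12, 15, 18, 20, 30, 36, 45, 60, 90, 180.
Repeated squaring: 113^1 ≡ 113, 113^2 ≡ 99, 113^4 ≡ 27, 113^8 ≡ 5, 113^16 ≡ 25, 113^32 ≡ 82, 113^64 ≡ 27, 113^128 ≡ 5 (mod 181).
Test 113^d mod 181 for each divisor d in increasing order:
113^1 ≡ 113
113^2 ≡ 99
113^3 = 113^2·113^1 ≡ 146
113^4 ≡ 27
113^5 = 113^4·113^1 ≡ 155
113^6 = 113^4·113^2 ≡ 139
113^9 = 113^8·113^1 ≡ 22
113^10 = 113^8·113^2 ≡ 133
113^12 = 113^8·113^4 ≡ 135
113^15 = 113^8·113^4·113^2·113^1 ≡ 162
113^18 = 113^16·113^2 ≡ 122
113^20 = 113^16·113^4 ≡ 132
113^30 = 113^16·113^8·113^4·113^2 ≡ 180
113^36 = 113^32·113^4 ≡ 42
113^45 = 113^32·113^8·113^4·113^1 ≡ 19
113^60 = 113^32·113^16·113^8·113^4 ≡ 1  ← first divisor giving 1
The order is 60.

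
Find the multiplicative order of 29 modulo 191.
190

191 is prime, so ord(29) divides φ(191) = 190.
Divisors of 190: 1, 2, 5, 10, 19, 38, 95, 190.
Repeated squaring: 29^1 ≡ 29, 29^2 ≡ 77, 29^4 ≡ 8, 29^8 ≡ 64, 29^16 ≡ 85, 29^32 ≡ 158, 29^64 ≡ 134, 29^128 ≡ 2 (mod 191).
Test 29^d mod 191 for each divisor d in increasing order:
29^1 ≡ 29
29^2 ≡ 77
29^5 = 29^4·29^1 ≡ 41
29^10 = 29^8·29^2 ≡ 153
29^19 = 29^16·29^2·29^1 ≡ 142
29^38 = 29^32·29^4·29^2 ≡ 109
29^95 = 29^64·29^16·29^8·29^4·29^2·29^1 ≡ 190
29^190 = 29^128·29^32·29^16·29^8·29^4·29^2 ≡ 1  ← first divisor giving 1
The order is 190.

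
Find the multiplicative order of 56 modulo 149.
148

149 is prime, so ord(56) divides φ(149) = 148.
Divisors of 148: 1, 2, 4, 37, 74, 148.
Repeated squaring: 56^1 ≡ 56, 56^2 ≡ 7, 56^4 ≡ 49, 56^8 ≡ 17, 56^16 ≡ 140, 56^32 ≡ 81, 56^64 ≡ 5, 56^128 ≡ 25 (mod 149).
Test 56^d mod 149 for each divisor d in increasing order:
56^1 ≡ 56
56^2 ≡ 7
56^4 ≡ 49
56^37 = 56^32·56^4·56^1 ≡ 105
56^74 = 56^64·56^8·56^2 ≡ 148
56^148 = 56^128·56^16·56^4 ≡ 1  ← first divisor giving 1
The order is 148.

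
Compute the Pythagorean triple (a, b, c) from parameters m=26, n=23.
(147, 1196, 1205)

Euclid's formula: a = m² - n², b = 2mn, c = m² + n²
m = 26, n = 23
a = 26² - 23² = 676 - 529 = 147
b = 2 × 26 × 23 = 1196
c = 26² + 23² = 676 + 529 = 1205
Verification: 147² + 1196² = 21609 + 1430416 = 1452025 = 1205² ✓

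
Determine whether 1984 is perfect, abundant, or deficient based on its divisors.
abundant

Proper divisors of 1984: sum = 1 + 2 + 4 + 8 + 16 + 31 + 32 + 62 + 64 + 124 + 248 + 496 + 992 = 2080
Since 2080 > 1984, 1984 is abundant.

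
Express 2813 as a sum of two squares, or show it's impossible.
2² + 53² (a=2, b=53)

Factorization: 2813 = 29 × 97
By Fermat: n is sum of two squares iff every prime p ≡ 3 (mod 4) appears to even power.
All primes ≡ 3 (mod 4) appear to even power.
Search a = 0, 1, 2, … for 2813 - a² a perfect square: first hit at a = 2: 2813 - 4 = 2809 = 53².
2813 = 2² + 53² = 4 + 2809 ✓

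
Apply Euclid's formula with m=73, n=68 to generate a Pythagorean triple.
(705, 9928, 9953)

Euclid's formula: a = m² - n², b = 2mn, c = m² + n²
m = 73, n = 68
a = 73² - 68² = 5329 - 4624 = 705
b = 2 × 73 × 68 = 9928
c = 73² + 68² = 5329 + 4624 = 9953
Verification: 705² + 9928² = 497025 + 98565184 = 99062209 = 9953² ✓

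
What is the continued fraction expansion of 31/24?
[1; 3, 2, 3]

Euclidean algorithm steps:
31 = 1 × 24 + 7
24 = 3 × 7 + 3
7 = 2 × 3 + 1
3 = 3 × 1 + 0
Continued fraction: [1; 3, 2, 3]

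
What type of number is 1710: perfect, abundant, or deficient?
abundant

Proper divisors of 1710: sum = 1 + 2 + 3 + 5 + 6 + 9 + 10 + 15 + ... + 285 + 342 + 570 + 855 (23 divisors) = 2970
Since 2970 > 1710, 1710 is abundant.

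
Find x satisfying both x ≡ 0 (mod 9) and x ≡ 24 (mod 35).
234

Using Chinese Remainder Theorem:
M = 9 × 35 = 315
M1 = 35, M2 = 9
y1 = 35^(-1) mod 9 = 8
y2 = 9^(-1) mod 35 = 4
x = (0×35×8 + 24×9×4) mod 315 = 234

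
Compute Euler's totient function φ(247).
216

247 = 13 × 19
φ(n) = n × ∏(1 - 1/p) for each prime p dividing n
φ(247) = 247 × (1 - 1/13) × (1 - 1/19) = 216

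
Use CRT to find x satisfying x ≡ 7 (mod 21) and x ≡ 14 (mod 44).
322

Using Chinese Remainder Theorem:
M = 21 × 44 = 924
M1 = 44, M2 = 21
y1 = 44^(-1) mod 21 = 11
y2 = 21^(-1) mod 44 = 21
x = (7×44×11 + 14×21×21) mod 924 = 322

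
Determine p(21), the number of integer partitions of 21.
792

p(n) counts ways to write n as a sum of positive integers (order ignored).
Euler's pentagonal recurrence: p(k) = p(k-1) + p(k-2) - p(k-5) - p(k-7) + p(k-12) + p(k-15) - ... (offsets j(3j∓1)/2, signs ++--, p(0)=1, p(<0)=0).
DP table for k = 0..20: p(0)=1, p(1)=1, p(2)=2, p(3)=3, p(4)=5, p(5)=7, p(6)=11, p(7)=15, p(8)=22, p(9)=30, p(10)=42, p(11)=56, p(12)=77, p(13)=101, p(14)=135, p(15)=176, p(16)=231, p(17)=297, p(18)=385, p(19)=490, p(20)=627.
Final step: p(21) = p(20) + p(19) - p(16) - p(14) + p(9) + p(6)
= 627 + 490 - 231 - 135 + 30 + 11
= 792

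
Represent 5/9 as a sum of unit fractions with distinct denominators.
1/2 + 1/18

Greedy algorithm:
5/9: ceiling(9/5) = 2, use 1/2
1/18: ceiling(18/1) = 18, use 1/18
Result: 5/9 = 1/2 + 1/18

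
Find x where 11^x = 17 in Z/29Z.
21

Baby-step giant-step with step n = ⌈√29⌉ = 6.
Baby steps 11^j mod 29 (j:value) for j=0..5: 0:1, 1:11, 2:5, 3:26, 4:25, 5:14.
Giant-step multiplier: 11^(-6) ≡ 11^(28-6) = 11^22 ≡ 13 (mod 29).
Giant steps γ_i = 17·13^i mod 29: γ_0=17, γ_1=18, γ_2=2, γ_3=26 (in table at j=3).
x = i·n + j = 3·6 + 3 = 21.
Check: 11^21 ≡ 17 (mod 29).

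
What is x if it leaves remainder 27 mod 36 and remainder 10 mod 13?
387

Using Chinese Remainder Theorem:
M = 36 × 13 = 468
M1 = 13, M2 = 36
y1 = 13^(-1) mod 36 = 25
y2 = 36^(-1) mod 13 = 4
x = (27×13×25 + 10×36×4) mod 468 = 387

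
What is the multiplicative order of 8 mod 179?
178

179 is prime, so ord(8) divides φ(179) = 178.
Divisors of 178: 1, 2, 89, 178.
Repeated squaring: 8^1 ≡ 8, 8^2 ≡ 64, 8^4 ≡ 158, 8^8 ≡ 83, 8^16 ≡ 87, 8^32 ≡ 51, 8^64 ≡ 95, 8^128 ≡ 75 (mod 179).
Test 8^d mod 179 for each divisor d in increasing order:
8^1 ≡ 8
8^2 ≡ 64
8^89 = 8^64·8^16·8^8·8^1 ≡ 178
8^178 = 8^128·8^32·8^16·8^2 ≡ 1  ← first divisor giving 1
The order is 178.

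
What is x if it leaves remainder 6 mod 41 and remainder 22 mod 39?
334

Using Chinese Remainder Theorem:
M = 41 × 39 = 1599
M1 = 39, M2 = 41
y1 = 39^(-1) mod 41 = 20
y2 = 41^(-1) mod 39 = 20
x = (6×39×20 + 22×41×20) mod 1599 = 334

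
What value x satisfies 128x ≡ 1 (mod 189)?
158

gcd(128, 189) = 1, so the inverse exists.
Extended Euclidean algorithm on (189, 128):
189 = 1 × 128 + 61  ⟹  61 = (1)·189 + (-1)·128
128 = 2 × 61 + 6  ⟹  6 = (-2)·189 + (3)·128
61 = 10 × 6 + 1  ⟹  1 = (21)·189 + (-31)·128
So (-31)·128 ≡ 1 (mod 189), i.e. 128^(-1) ≡ -31 ≡ 158 (mod 189).
Check: 128 × 158 = 20224 ≡ 1 (mod 189)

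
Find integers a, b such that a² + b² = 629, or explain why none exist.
2² + 25² (a=2, b=25)

Factorization: 629 = 17 × 37
By Fermat: n is sum of two squares iff every prime p ≡ 3 (mod 4) appears to even power.
All primes ≡ 3 (mod 4) appear to even power.
Search a = 0, 1, 2, … for 629 - a² a perfect square: first hit at a = 2: 629 - 4 = 625 = 25².
629 = 2² + 25² = 4 + 625 ✓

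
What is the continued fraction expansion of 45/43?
[1; 21, 2]

Euclidean algorithm steps:
45 = 1 × 43 + 2
43 = 21 × 2 + 1
2 = 2 × 1 + 0
Continued fraction: [1; 21, 2]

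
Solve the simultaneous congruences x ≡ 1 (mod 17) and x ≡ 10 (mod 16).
154

Using Chinese Remainder Theorem:
M = 17 × 16 = 272
M1 = 16, M2 = 17
y1 = 16^(-1) mod 17 = 16
y2 = 17^(-1) mod 16 = 1
x = (1×16×16 + 10×17×1) mod 272 = 154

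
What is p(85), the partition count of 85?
30167357

p(n) counts ways to write n as a sum of positive integers (order ignored).
Euler's pentagonal recurrence: p(k) = p(k-1) + p(k-2) - p(k-5) - p(k-7) + p(k-12) + p(k-15) - ... (offsets j(3j∓1)/2, signs ++--, p(0)=1, p(<0)=0).
DP table for k = 0..84: p(0)=1, p(1)=1, p(2)=2, p(3)=3, p(4)=5, p(5)=7, p(6)=11, p(7)=15, p(8)=22, p(9)=30, p(10)=42, p(11)=56, p(12)=77, p(13)=101, p(14)=135, p(15)=176, p(16)=231, p(17)=297, p(18)=385, p(19)=490, p(20)=627, p(21)=792, p(22)=1002, p(23)=1255, p(24)=1575, p(25)=1958, p(26)=2436, p(27)=3010, p(28)=3718, p(29)=4565, p(30)=5604, p(31)=6842, p(32)=8349, p(33)=10143, p(34)=12310, p(35)=14883, p(36)=17977, p(37)=21637, p(38)=26015, p(39)=31185, p(40)=37338, p(41)=44583, p(42)=53174, p(43)=63261, p(44)=75175, p(45)=89134, p(46)=105558, p(47)=124754, p(48)=147273, p(49)=173525, p(50)=204226, p(51)=239943, p(52)=281589, p(53)=329931, p(54)=386155, p(55)=451276, p(56)=526823, p(57)=614154, p(58)=715220, p(59)=831820, p(60)=966467, p(61)=1121505, p(62)=1300156, p(63)=1505499, p(64)=1741630, p(65)=2012558, p(66)=2323520, p(67)=2679689, p(68)=3087735, p(69)=3554345, p(70)=4087968, p(71)=4697205, p(72)=5392783, p(73)=6185689, p(74)=7089500, p(75)=8118264, p(76)=9289091, p(77)=10619863, p(78)=12132164, p(79)=13848650, p(80)=15796476, p(81)=18004327, p(82)=20506255, p(83)=23338469, p(84)=26543660.
Final step: p(85) = p(84) + p(83) - p(80) - p(78) + p(73) + p(70) - p(63) - p(59) + p(50) + p(45) - p(34) - p(28) + p(15) + p(8)
= 26543660 + 23338469 - 15796476 - 12132164 + 6185689 + 4087968 - 1505499 - 831820 + 204226 + 89134 - 12310 - 3718 + 176 + 22
= 30167357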